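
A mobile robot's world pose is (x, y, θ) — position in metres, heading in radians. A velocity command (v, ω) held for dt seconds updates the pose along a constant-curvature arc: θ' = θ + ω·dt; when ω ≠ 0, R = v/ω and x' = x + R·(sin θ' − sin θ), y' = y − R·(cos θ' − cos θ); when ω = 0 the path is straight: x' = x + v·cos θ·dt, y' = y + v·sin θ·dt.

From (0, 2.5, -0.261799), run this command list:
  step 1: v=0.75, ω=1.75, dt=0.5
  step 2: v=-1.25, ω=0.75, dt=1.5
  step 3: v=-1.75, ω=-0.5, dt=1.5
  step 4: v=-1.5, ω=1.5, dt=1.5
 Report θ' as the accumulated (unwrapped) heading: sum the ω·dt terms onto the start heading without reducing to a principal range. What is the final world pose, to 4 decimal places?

step 1: θ'=0.6132 (R=0.4286) → pose (0.3576, 2.5635, 0.6132)
step 2: θ'=1.7382 (R=-1.6667) → pose (-0.3267, 0.9228, 1.7382)
step 3: θ'=0.9882 (R=3.5000) → pose (-0.8551, -1.5861, 0.9882)
step 4: θ'=3.2382 (R=-1.0000) → pose (0.0764, -3.1316, 3.2382)

(0.0764, -3.1316, 3.2382)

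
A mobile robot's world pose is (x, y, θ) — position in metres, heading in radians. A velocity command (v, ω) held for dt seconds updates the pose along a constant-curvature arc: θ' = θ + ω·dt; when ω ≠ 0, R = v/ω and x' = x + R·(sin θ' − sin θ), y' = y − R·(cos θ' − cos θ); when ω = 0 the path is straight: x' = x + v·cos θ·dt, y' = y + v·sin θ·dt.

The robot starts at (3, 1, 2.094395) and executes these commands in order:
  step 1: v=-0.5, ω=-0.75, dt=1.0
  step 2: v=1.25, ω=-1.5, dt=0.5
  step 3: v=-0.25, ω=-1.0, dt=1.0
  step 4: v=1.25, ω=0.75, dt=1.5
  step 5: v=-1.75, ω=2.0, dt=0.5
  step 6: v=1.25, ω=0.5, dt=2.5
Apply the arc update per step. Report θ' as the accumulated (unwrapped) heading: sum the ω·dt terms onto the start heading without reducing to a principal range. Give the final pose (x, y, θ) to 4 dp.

step 1: θ'=1.3444 (R=0.6667) → pose (3.0723, 0.5170, 1.3444)
step 2: θ'=0.5944 (R=-0.8333) → pose (3.4177, 1.0204, 0.5944)
step 3: θ'=-0.4056 (R=0.2500) → pose (3.1791, 0.9978, -0.4056)
step 4: θ'=0.7194 (R=1.6667) → pose (4.9349, 1.2755, 0.7194)
step 5: θ'=1.7194 (R=-0.8750) → pose (4.6461, 0.4878, 1.7194)
step 6: θ'=2.9694 (R=2.5000) → pose (2.6020, 2.5807, 2.9694)

(2.6020, 2.5807, 2.9694)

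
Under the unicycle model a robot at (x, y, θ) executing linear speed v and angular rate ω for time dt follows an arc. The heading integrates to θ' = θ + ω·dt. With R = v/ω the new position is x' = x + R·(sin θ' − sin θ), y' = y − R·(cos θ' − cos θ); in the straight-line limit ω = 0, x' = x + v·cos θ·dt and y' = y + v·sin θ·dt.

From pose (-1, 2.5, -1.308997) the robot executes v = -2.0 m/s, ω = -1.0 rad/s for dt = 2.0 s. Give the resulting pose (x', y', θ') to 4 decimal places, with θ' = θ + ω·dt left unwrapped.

(1.2651, 4.9897, -3.3090)

θ' = -1.3090 + -1.0·2.0 = -3.3090
R = v/ω = -2.0/-1.0 = 2.0000
x' = -1 + 2.0000·(sin -3.3090 − sin -1.3090) = 1.2651
y' = 2.5 − 2.0000·(cos -3.3090 − cos -1.3090) = 4.9897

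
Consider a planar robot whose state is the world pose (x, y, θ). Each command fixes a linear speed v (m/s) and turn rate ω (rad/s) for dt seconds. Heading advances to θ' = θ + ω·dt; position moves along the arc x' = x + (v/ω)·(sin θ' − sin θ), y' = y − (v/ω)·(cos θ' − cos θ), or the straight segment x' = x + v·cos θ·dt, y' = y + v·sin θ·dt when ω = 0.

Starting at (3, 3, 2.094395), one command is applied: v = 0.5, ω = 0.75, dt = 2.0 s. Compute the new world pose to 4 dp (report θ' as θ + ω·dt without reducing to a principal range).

(2.1310, 3.2661, 3.5944)

θ' = 2.0944 + 0.75·2.0 = 3.5944
R = v/ω = 0.5/0.75 = 0.6667
x' = 3 + 0.6667·(sin 3.5944 − sin 2.0944) = 2.1310
y' = 3 − 0.6667·(cos 3.5944 − cos 2.0944) = 3.2661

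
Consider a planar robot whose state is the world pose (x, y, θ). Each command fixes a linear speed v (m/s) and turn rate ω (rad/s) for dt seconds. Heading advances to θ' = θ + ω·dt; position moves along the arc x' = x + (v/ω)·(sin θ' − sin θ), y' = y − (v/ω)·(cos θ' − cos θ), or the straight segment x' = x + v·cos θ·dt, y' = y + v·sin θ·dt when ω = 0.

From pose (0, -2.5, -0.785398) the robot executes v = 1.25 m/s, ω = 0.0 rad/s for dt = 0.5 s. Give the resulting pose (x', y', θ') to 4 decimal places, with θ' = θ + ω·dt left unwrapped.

(0.4419, -2.9419, -0.7854)

θ' = -0.7854 + 0.0·0.5 = -0.7854
ω = 0 → straight: x' = 0 + 1.25·cos(-0.7854)·0.5 = 0.4419
y' = -2.5 + 1.25·sin(-0.7854)·0.5 = -2.9419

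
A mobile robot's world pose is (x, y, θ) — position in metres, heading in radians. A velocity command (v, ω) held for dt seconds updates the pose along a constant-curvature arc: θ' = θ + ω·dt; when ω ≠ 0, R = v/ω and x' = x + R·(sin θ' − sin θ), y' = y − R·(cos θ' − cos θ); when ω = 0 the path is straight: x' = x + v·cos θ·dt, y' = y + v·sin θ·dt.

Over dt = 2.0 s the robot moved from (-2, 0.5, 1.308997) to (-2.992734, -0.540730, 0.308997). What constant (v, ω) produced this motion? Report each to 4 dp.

v = -0.7500, ω = -0.5000

Δθ = 0.308997 − 1.308997 = -1.000000
ω = Δθ/dt = -1.000000/2.0 = -0.5000
R = −Δy/(cos θ' − cos θ) = 1.5000
v = R·ω = 1.5000·-0.5000 = -0.7500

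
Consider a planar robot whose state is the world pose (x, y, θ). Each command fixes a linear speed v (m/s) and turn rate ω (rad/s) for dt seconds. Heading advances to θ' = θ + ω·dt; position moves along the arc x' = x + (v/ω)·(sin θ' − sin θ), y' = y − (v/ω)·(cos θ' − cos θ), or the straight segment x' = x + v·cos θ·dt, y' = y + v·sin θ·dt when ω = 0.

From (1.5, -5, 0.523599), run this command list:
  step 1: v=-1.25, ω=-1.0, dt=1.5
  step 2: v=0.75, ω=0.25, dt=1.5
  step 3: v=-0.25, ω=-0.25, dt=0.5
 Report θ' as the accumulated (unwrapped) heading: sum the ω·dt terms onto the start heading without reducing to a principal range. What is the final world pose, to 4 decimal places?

step 1: θ'=-0.9764 (R=1.2500) → pose (-0.1606, -4.6175, -0.9764)
step 2: θ'=-0.6014 (R=3.0000) → pose (0.6275, -5.4111, -0.6014)
step 3: θ'=-0.7264 (R=1.0000) → pose (0.5291, -5.3341, -0.7264)

(0.5291, -5.3341, -0.7264)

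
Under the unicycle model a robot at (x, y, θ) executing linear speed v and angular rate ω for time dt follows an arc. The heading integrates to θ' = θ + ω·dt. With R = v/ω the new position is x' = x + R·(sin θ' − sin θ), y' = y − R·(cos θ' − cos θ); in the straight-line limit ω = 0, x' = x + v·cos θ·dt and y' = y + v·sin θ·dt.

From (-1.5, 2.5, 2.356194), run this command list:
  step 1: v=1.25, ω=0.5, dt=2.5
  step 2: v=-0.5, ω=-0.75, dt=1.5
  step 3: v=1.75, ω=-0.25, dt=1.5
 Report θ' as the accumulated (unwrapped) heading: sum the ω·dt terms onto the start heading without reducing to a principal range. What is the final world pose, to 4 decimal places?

(-5.4067, 4.8547, 2.1062)

step 1: θ'=3.6062 (R=2.5000) → pose (-4.3879, 2.9672, 3.6062)
step 2: θ'=2.4812 (R=0.6667) → pose (-3.6803, 2.8977, 2.4812)
step 3: θ'=2.1062 (R=-7.0000) → pose (-5.4067, 4.8547, 2.1062)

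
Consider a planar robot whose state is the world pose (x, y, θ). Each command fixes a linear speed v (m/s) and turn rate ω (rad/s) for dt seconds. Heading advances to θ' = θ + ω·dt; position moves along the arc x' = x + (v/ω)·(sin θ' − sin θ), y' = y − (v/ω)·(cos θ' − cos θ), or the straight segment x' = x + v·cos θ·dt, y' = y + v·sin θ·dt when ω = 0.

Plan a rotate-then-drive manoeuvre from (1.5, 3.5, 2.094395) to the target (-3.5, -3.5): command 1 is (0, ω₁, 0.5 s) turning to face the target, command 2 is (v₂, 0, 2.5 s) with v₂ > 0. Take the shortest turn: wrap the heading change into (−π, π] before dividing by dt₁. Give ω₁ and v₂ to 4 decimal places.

ω₁ = 3.9955, v₂ = 3.4409

heading to target = atan2(-3.5−3.5, -3.5−1.5) = -2.1910
Δθ = wrap(-2.1910 − 2.0944) = 1.9977; ω₁ = Δθ/dt₁ = 3.9955
distance = √((-3.5−1.5)² + (-3.5−3.5)²) = 8.6023; v₂ = distance/dt₂ = 3.4409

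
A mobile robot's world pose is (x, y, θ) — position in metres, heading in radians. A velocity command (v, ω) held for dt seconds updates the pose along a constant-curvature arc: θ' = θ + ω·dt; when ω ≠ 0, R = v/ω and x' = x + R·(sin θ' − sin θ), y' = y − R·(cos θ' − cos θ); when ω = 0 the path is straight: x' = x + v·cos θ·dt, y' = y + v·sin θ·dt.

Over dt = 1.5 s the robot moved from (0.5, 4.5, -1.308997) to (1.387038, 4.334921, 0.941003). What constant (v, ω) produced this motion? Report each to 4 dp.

v = 0.7500, ω = 1.5000

Δθ = 0.941003 − -1.308997 = 2.250000
ω = Δθ/dt = 2.250000/1.5 = 1.5000
R = Δx/(sin θ' − sin θ) = 0.5000
v = R·ω = 0.5000·1.5000 = 0.7500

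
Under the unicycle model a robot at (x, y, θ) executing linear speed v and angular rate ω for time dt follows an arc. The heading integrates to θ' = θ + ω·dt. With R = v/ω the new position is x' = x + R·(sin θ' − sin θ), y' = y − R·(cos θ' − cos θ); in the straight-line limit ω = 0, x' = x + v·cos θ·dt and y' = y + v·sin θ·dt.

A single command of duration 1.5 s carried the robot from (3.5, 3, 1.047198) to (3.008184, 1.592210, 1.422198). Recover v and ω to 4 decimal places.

Δθ = 1.422198 − 1.047198 = 0.375000
ω = Δθ/dt = 0.375000/1.5 = 0.2500
R = −Δy/(cos θ' − cos θ) = -4.0000
v = R·ω = -4.0000·0.2500 = -1.0000

v = -1.0000, ω = 0.2500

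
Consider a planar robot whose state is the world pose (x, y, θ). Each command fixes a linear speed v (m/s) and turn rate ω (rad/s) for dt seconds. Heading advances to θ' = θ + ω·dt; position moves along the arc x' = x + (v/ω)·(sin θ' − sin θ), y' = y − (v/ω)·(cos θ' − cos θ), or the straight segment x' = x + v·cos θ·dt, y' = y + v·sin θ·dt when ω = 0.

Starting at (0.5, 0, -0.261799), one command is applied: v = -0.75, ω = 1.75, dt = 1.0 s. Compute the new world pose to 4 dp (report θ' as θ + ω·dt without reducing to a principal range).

θ' = -0.2618 + 1.75·1.0 = 1.4882
R = v/ω = -0.75/1.75 = -0.4286
x' = 0.5 + -0.4286·(sin 1.4882 − sin -0.2618) = -0.0380
y' = 0 − -0.4286·(cos 1.4882 − cos -0.2618) = -0.3786

(-0.0380, -0.3786, 1.4882)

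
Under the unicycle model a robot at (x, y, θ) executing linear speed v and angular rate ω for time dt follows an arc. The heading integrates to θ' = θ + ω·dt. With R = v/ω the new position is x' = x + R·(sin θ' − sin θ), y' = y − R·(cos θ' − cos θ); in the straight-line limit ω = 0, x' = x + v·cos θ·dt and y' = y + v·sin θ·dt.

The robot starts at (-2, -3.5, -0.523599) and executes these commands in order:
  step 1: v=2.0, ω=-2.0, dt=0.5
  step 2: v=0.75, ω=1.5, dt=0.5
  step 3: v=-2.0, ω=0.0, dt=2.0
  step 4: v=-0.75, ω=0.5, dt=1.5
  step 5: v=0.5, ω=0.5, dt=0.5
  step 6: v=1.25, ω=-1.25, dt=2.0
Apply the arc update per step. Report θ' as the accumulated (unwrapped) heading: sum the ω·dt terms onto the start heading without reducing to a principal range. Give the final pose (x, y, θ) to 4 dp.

step 1: θ'=-1.5236 (R=-1.0000) → pose (-1.5011, -4.3188, -1.5236)
step 2: θ'=-0.7736 (R=0.5000) → pose (-1.3510, -4.6530, -0.7736)
step 3: θ'=-0.7736 (straight) → pose (-4.2126, -1.8581, -0.7736)
step 4: θ'=-0.0236 (R=-1.5000) → pose (-5.2253, -1.4316, -0.0236)
step 5: θ'=0.2264 (R=1.0000) → pose (-4.9772, -1.4064, 0.2264)
step 6: θ'=-2.2736 (R=-1.0000) → pose (-3.9897, -3.0272, -2.2736)

(-3.9897, -3.0272, -2.2736)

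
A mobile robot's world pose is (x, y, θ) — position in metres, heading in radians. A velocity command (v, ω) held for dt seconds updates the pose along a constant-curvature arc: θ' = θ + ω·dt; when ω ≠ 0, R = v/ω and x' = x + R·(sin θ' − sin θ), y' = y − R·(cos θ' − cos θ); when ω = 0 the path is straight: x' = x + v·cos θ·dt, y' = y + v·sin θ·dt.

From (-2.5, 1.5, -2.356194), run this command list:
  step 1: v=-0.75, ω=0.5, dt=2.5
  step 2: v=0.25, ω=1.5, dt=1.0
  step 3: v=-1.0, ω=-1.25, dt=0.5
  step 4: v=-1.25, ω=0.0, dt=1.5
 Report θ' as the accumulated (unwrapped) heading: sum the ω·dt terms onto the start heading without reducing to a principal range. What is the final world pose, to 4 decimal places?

step 1: θ'=-1.1062 (R=-1.5000) → pose (-2.2197, 3.2328, -1.1062)
step 2: θ'=0.3938 (R=0.1667) → pose (-2.0067, 3.1535, 0.3938)
step 3: θ'=-0.2312 (R=0.8000) → pose (-2.4970, 3.1136, -0.2312)
step 4: θ'=-0.2312 (straight) → pose (-4.3221, 3.5432, -0.2312)

(-4.3221, 3.5432, -0.2312)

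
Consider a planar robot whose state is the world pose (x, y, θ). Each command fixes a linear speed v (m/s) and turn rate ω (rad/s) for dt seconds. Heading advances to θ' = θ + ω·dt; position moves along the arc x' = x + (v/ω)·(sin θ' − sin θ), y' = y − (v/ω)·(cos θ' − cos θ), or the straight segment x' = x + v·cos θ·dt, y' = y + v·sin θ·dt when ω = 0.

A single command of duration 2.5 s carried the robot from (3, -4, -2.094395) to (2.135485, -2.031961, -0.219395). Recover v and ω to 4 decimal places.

Δθ = -0.219395 − -2.094395 = 1.875000
ω = Δθ/dt = 1.875000/2.5 = 0.7500
R = −Δy/(cos θ' − cos θ) = -1.3333
v = R·ω = -1.3333·0.7500 = -1.0000

v = -1.0000, ω = 0.7500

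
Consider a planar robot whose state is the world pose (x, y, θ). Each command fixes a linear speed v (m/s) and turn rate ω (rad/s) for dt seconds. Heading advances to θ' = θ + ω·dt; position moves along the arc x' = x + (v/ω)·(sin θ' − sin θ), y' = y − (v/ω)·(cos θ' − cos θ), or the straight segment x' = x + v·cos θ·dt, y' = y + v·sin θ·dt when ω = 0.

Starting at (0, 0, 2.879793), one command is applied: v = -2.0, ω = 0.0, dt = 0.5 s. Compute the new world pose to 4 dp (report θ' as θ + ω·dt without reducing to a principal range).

(0.9659, -0.2588, 2.8798)

θ' = 2.8798 + 0.0·0.5 = 2.8798
ω = 0 → straight: x' = 0 + -2.0·cos(2.8798)·0.5 = 0.9659
y' = 0 + -2.0·sin(2.8798)·0.5 = -0.2588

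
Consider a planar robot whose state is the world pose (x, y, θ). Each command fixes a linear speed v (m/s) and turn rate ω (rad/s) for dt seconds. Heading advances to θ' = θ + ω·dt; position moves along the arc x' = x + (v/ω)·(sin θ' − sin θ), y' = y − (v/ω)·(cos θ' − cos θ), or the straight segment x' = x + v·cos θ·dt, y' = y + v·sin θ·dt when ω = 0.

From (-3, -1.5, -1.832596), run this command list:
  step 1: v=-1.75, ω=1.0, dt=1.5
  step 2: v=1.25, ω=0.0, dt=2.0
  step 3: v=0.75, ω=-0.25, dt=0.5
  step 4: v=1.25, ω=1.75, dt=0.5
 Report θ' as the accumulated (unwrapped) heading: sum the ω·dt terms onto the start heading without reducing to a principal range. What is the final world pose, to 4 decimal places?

(-0.8050, -0.3656, 0.4174)

step 1: θ'=-0.3326 (R=-1.7500) → pose (-4.1190, 0.6070, -0.3326)
step 2: θ'=-0.3326 (straight) → pose (-1.7560, -0.2092, -0.3326)
step 3: θ'=-0.4576 (R=-3.0000) → pose (-1.4101, -0.3535, -0.4576)
step 4: θ'=0.4174 (R=0.7143) → pose (-0.8050, -0.3656, 0.4174)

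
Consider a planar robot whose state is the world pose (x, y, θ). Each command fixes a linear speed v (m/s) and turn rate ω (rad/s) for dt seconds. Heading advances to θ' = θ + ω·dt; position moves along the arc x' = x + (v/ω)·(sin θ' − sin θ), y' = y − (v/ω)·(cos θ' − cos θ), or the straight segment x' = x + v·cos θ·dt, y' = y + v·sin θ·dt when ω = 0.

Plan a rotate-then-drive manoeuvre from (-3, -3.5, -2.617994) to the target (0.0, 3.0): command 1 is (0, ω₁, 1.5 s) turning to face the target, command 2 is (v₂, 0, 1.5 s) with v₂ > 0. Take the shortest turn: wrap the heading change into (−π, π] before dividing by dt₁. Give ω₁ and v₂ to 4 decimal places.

ω₁ = -1.6845, v₂ = 4.7726

heading to target = atan2(3−-3.5, 0−-3) = 1.1384
Δθ = wrap(1.1384 − -2.6180) = -2.5268; ω₁ = Δθ/dt₁ = -1.6845
distance = √((0−-3)² + (3−-3.5)²) = 7.1589; v₂ = distance/dt₂ = 4.7726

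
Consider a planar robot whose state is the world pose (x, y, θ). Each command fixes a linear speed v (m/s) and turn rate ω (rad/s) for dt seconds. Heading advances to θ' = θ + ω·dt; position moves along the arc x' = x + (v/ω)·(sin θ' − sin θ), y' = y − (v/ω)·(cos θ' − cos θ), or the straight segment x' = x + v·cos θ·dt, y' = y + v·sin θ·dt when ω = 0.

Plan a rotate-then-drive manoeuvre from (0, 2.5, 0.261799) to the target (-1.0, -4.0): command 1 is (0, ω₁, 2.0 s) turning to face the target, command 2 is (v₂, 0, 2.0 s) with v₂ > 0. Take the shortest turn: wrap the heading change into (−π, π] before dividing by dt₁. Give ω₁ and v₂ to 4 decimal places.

heading to target = atan2(-4−2.5, -1−0) = -1.7234
Δθ = wrap(-1.7234 − 0.2618) = -1.9852; ω₁ = Δθ/dt₁ = -0.9926
distance = √((-1−0)² + (-4−2.5)²) = 6.5765; v₂ = distance/dt₂ = 3.2882

ω₁ = -0.9926, v₂ = 3.2882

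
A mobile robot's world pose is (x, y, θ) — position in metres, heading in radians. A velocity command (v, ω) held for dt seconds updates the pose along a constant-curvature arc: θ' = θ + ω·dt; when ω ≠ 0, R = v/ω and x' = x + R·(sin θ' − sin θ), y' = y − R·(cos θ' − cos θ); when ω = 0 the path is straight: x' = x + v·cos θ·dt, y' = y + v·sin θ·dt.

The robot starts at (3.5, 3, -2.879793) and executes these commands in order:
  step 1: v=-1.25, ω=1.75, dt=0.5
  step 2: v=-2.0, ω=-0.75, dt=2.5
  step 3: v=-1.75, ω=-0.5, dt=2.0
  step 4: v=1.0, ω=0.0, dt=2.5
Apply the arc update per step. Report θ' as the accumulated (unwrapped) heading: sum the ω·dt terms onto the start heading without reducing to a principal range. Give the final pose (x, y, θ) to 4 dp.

step 1: θ'=-2.0048 (R=-0.7143) → pose (3.9632, 3.3896, -2.0048)
step 2: θ'=-3.8798 (R=2.6667) → pose (8.1772, 4.2407, -3.8798)
step 3: θ'=-4.8798 (R=3.5000) → pose (9.2729, 1.0687, -4.8798)
step 4: θ'=-4.8798 (straight) → pose (9.6895, 3.5337, -4.8798)

(9.6895, 3.5337, -4.8798)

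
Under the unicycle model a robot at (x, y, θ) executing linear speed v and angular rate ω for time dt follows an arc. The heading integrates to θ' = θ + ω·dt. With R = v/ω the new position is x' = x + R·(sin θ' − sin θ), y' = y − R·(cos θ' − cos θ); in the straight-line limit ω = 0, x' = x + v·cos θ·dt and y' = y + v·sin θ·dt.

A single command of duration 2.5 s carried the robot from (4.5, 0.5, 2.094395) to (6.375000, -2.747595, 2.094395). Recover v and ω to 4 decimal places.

v = -1.5000, ω = 0.0000

Δθ = 2.094395 − 2.094395 = 0.000000
ω = Δθ/dt = 0.000000/2.5 = 0.0000
ω = 0 → v = (Δx·cos θ + Δy·sin θ)/dt = -1.5000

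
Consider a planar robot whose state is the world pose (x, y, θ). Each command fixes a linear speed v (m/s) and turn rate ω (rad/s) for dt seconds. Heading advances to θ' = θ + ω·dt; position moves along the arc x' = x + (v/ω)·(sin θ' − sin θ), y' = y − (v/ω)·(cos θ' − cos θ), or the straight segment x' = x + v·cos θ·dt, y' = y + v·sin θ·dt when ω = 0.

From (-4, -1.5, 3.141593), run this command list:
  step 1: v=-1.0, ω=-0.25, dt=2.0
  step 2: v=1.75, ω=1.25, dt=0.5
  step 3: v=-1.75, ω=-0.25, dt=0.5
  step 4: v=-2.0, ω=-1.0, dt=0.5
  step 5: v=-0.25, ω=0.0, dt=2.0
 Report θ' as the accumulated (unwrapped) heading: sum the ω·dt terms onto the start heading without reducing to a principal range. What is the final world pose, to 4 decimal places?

(-0.6577, -2.2591, 2.6416)

step 1: θ'=2.6416 (R=4.0000) → pose (-2.0823, -1.9897, 2.6416)
step 2: θ'=3.2666 (R=1.4000) → pose (-2.9280, -1.8292, 3.2666)
step 3: θ'=3.1416 (R=7.0000) → pose (-2.0553, -1.7746, 3.1416)
step 4: θ'=2.6416 (R=2.0000) → pose (-1.0965, -2.0194, 2.6416)
step 5: θ'=2.6416 (straight) → pose (-0.6577, -2.2591, 2.6416)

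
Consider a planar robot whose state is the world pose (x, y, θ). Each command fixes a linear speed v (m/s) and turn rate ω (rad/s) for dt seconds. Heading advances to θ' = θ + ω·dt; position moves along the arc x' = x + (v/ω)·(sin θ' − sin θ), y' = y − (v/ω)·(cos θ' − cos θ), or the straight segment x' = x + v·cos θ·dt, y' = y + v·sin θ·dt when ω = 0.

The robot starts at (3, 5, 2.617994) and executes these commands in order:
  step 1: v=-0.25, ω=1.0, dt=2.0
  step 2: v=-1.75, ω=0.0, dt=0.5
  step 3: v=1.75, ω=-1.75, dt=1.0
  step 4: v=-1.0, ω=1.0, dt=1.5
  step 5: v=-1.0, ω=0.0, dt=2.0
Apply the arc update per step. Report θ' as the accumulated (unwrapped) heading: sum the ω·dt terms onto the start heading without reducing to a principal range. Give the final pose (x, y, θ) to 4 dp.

step 1: θ'=4.6180 (R=-0.2500) → pose (3.3739, 5.1929, 4.6180)
step 2: θ'=4.6180 (straight) → pose (3.4564, 6.0640, 4.6180)
step 3: θ'=2.8680 (R=-1.0000) → pose (2.1906, 5.1955, 2.8680)
step 4: θ'=4.3680 (R=-1.0000) → pose (3.4021, 5.8207, 4.3680)
step 5: θ'=4.3680 (straight) → pose (4.0773, 7.7032, 4.3680)

(4.0773, 7.7032, 4.3680)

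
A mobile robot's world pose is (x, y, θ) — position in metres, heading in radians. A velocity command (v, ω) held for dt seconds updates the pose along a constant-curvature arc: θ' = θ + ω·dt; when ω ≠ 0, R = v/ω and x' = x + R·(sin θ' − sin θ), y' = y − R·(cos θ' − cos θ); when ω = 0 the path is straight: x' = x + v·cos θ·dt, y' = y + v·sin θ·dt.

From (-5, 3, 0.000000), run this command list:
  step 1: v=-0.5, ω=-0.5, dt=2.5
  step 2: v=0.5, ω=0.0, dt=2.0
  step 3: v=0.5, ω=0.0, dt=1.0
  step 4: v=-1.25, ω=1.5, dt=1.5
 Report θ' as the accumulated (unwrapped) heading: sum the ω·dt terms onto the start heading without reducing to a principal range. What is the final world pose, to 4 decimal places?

(-6.9680, 2.4487, 1.0000)

step 1: θ'=-1.2500 (R=1.0000) → pose (-5.9490, 3.6847, -1.2500)
step 2: θ'=-1.2500 (straight) → pose (-5.6337, 2.7357, -1.2500)
step 3: θ'=-1.2500 (straight) → pose (-5.4760, 2.2612, -1.2500)
step 4: θ'=1.0000 (R=-0.8333) → pose (-6.9680, 2.4487, 1.0000)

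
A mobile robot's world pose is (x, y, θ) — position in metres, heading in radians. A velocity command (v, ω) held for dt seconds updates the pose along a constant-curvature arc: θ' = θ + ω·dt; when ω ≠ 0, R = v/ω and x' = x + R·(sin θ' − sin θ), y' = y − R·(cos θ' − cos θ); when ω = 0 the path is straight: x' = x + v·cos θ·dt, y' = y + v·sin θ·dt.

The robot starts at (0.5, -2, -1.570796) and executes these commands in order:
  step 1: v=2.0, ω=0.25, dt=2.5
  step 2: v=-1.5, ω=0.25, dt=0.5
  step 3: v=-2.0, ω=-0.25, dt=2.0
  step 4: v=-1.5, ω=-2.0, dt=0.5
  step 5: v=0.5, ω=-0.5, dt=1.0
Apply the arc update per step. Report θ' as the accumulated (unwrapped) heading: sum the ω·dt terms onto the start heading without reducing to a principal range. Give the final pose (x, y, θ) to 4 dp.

step 1: θ'=-0.9458 (R=8.0000) → pose (2.0123, -6.6808, -0.9458)
step 2: θ'=-0.8208 (R=-6.0000) → pose (1.5367, -6.1015, -0.8208)
step 3: θ'=-1.3208 (R=8.0000) → pose (-0.3611, -2.6277, -1.3208)
step 4: θ'=-2.3208 (R=0.7500) → pose (-0.1832, -1.9309, -2.3208)
step 5: θ'=-2.8208 (R=-1.0000) → pose (-0.5996, -2.1982, -2.8208)

(-0.5996, -2.1982, -2.8208)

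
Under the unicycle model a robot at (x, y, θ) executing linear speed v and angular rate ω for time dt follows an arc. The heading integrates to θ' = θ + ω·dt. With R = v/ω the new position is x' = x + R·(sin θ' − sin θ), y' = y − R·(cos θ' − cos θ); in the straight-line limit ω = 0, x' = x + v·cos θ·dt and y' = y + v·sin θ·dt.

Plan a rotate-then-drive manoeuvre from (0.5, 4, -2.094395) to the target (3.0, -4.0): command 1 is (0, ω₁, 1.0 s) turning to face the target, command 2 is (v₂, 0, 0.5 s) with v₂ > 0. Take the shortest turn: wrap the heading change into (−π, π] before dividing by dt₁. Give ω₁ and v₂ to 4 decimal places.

ω₁ = 0.8265, v₂ = 16.7631

heading to target = atan2(-4−4, 3−0.5) = -1.2679
Δθ = wrap(-1.2679 − -2.0944) = 0.8265; ω₁ = Δθ/dt₁ = 0.8265
distance = √((3−0.5)² + (-4−4)²) = 8.3815; v₂ = distance/dt₂ = 16.7631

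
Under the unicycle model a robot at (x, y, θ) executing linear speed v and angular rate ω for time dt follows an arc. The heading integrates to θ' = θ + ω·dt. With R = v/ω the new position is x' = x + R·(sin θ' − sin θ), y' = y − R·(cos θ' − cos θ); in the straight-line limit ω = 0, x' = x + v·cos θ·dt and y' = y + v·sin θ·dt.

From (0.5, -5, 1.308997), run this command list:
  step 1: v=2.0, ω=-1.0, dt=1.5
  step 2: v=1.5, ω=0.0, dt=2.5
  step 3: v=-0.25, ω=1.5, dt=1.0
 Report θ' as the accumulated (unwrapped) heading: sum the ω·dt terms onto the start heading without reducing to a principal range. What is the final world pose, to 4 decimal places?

(6.3007, -4.3864, 1.3090)

step 1: θ'=-0.1910 (R=-2.0000) → pose (2.8115, -3.5540, -0.1910)
step 2: θ'=-0.1910 (straight) → pose (6.4933, -4.2659, -0.1910)
step 3: θ'=1.3090 (R=-0.1667) → pose (6.3007, -4.3864, 1.3090)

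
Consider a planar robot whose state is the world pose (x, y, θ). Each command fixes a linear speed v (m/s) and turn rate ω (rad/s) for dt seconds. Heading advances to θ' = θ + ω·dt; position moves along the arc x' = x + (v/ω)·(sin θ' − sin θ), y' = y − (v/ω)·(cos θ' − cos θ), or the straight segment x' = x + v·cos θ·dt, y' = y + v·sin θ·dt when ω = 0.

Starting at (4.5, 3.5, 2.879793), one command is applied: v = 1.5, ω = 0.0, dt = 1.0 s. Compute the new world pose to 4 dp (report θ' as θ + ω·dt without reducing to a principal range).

θ' = 2.8798 + 0.0·1.0 = 2.8798
ω = 0 → straight: x' = 4.5 + 1.5·cos(2.8798)·1.0 = 3.0511
y' = 3.5 + 1.5·sin(2.8798)·1.0 = 3.8882

(3.0511, 3.8882, 2.8798)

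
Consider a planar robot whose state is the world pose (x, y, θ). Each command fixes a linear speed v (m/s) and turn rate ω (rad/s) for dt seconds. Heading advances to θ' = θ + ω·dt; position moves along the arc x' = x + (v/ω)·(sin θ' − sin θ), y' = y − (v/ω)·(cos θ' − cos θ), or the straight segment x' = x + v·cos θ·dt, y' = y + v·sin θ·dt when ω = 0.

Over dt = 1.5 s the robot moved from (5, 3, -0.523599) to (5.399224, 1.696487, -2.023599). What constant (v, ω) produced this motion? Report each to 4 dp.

v = 1.0000, ω = -1.0000

Δθ = -2.023599 − -0.523599 = -1.500000
ω = Δθ/dt = -1.500000/1.5 = -1.0000
R = −Δy/(cos θ' − cos θ) = -1.0000
v = R·ω = -1.0000·-1.0000 = 1.0000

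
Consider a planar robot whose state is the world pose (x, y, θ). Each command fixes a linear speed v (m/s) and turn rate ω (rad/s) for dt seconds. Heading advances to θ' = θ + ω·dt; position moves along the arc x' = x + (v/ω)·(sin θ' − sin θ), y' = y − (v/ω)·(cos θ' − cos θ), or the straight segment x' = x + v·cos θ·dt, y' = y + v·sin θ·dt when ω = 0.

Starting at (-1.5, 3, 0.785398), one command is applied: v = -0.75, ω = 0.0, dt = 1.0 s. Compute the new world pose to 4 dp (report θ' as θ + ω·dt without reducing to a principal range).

(-2.0303, 2.4697, 0.7854)

θ' = 0.7854 + 0.0·1.0 = 0.7854
ω = 0 → straight: x' = -1.5 + -0.75·cos(0.7854)·1.0 = -2.0303
y' = 3 + -0.75·sin(0.7854)·1.0 = 2.4697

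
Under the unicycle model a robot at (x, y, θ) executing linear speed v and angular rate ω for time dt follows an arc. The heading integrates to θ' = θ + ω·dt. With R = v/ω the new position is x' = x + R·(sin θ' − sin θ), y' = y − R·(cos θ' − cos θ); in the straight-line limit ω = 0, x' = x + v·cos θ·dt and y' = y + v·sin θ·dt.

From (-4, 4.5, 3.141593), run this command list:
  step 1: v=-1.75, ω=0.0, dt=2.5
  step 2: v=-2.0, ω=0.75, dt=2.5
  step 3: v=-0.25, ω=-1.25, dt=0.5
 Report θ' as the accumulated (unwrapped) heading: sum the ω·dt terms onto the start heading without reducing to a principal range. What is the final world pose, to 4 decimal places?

(2.9202, 8.0884, 4.3916)

step 1: θ'=3.1416 (straight) → pose (0.3750, 4.5000, 3.1416)
step 2: θ'=5.0166 (R=-2.6667) → pose (2.9192, 7.9654, 5.0166)
step 3: θ'=4.3916 (R=0.2000) → pose (2.9202, 8.0884, 4.3916)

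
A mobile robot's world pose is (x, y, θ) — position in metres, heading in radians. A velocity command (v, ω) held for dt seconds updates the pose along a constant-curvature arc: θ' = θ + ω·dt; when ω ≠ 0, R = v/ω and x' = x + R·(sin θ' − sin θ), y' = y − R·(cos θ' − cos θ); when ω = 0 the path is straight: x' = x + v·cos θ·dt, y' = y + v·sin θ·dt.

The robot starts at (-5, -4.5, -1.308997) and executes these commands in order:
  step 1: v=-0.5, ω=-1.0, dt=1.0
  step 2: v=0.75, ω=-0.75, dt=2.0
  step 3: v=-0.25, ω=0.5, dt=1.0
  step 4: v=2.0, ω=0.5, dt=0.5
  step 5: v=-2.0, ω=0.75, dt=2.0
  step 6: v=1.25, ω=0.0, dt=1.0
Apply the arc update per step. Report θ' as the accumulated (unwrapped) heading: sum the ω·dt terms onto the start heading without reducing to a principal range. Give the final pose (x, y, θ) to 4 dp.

(-4.5546, -2.7655, -1.5590)

step 1: θ'=-2.3090 (R=0.5000) → pose (-4.8869, -4.0341, -2.3090)
step 2: θ'=-3.8090 (R=-1.0000) → pose (-6.2455, -4.1466, -3.8090)
step 3: θ'=-3.3090 (R=-0.5000) → pose (-6.0193, -4.2469, -3.3090)
step 4: θ'=-3.0590 (R=4.0000) → pose (-7.0158, -4.2046, -3.0590)
step 5: θ'=-1.5590 (R=-2.6667) → pose (-4.5694, -1.5156, -1.5590)
step 6: θ'=-1.5590 (straight) → pose (-4.5546, -2.7655, -1.5590)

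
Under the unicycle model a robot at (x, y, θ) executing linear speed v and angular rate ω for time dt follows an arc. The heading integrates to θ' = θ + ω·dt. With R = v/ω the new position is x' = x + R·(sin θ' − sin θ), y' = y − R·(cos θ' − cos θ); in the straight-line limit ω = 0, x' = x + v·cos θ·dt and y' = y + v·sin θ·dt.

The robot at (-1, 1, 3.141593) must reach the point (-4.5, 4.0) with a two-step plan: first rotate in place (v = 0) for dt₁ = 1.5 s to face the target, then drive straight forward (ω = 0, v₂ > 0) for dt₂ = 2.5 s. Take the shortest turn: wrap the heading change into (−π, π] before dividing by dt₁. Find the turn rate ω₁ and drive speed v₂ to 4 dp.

heading to target = atan2(4−1, -4.5−-1) = 2.4330
Δθ = wrap(2.4330 − 3.1416) = -0.7086; ω₁ = Δθ/dt₁ = -0.4724
distance = √((-4.5−-1)² + (4−1)²) = 4.6098; v₂ = distance/dt₂ = 1.8439

ω₁ = -0.4724, v₂ = 1.8439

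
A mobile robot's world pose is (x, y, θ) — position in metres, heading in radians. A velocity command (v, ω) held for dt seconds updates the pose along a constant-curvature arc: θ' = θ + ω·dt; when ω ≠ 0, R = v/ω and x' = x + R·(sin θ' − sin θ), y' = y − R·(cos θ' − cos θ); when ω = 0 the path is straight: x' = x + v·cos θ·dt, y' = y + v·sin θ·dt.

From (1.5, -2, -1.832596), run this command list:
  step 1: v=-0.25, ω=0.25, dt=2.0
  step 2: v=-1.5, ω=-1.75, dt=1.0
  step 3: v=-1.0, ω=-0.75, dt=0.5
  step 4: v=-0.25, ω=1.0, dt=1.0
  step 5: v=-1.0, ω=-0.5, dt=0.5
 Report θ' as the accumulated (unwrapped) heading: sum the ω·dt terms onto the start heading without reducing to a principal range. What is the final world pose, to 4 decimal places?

step 1: θ'=-1.3326 (R=-1.0000) → pose (1.5058, -1.5052, -1.3326)
step 2: θ'=-3.0826 (R=0.8571) → pose (2.2882, -0.4473, -3.0826)
step 3: θ'=-3.4576 (R=1.3333) → pose (2.7812, -0.5110, -3.4576)
step 4: θ'=-2.4576 (R=-0.2500) → pose (3.0169, -0.4672, -2.4576)
step 5: θ'=-2.7076 (R=2.0000) → pose (3.4397, -0.2027, -2.7076)

(3.4397, -0.2027, -2.7076)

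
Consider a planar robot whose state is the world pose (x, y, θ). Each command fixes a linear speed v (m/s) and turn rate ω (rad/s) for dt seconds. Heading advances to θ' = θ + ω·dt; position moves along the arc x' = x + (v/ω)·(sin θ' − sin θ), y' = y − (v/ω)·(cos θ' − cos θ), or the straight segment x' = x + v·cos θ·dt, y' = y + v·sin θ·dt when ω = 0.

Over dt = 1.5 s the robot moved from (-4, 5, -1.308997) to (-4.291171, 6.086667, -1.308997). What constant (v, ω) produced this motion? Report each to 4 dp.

Δθ = -1.308997 − -1.308997 = 0.000000
ω = Δθ/dt = 0.000000/1.5 = 0.0000
ω = 0 → v = (Δx·cos θ + Δy·sin θ)/dt = -0.7500

v = -0.7500, ω = 0.0000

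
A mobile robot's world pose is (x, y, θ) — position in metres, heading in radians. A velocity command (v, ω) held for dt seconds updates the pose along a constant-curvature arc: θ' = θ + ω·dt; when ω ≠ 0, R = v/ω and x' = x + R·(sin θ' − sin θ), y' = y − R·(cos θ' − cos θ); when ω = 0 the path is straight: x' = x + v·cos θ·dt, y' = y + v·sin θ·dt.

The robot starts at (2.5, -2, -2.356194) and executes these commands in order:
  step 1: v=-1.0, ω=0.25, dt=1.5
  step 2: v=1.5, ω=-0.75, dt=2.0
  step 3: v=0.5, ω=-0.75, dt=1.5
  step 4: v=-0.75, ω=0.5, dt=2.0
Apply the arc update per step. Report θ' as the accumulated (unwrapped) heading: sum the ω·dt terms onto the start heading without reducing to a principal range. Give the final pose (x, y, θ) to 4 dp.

step 1: θ'=-1.9812 (R=-4.0000) → pose (3.3394, -0.7675, -1.9812)
step 2: θ'=-3.4812 (R=-2.0000) → pose (0.8393, -1.8553, -3.4812)
step 3: θ'=-4.6062 (R=-0.6667) → pose (0.3984, -1.2974, -4.6062)
step 4: θ'=-3.6062 (R=-1.5000) → pose (1.2179, -2.4794, -3.6062)

(1.2179, -2.4794, -3.6062)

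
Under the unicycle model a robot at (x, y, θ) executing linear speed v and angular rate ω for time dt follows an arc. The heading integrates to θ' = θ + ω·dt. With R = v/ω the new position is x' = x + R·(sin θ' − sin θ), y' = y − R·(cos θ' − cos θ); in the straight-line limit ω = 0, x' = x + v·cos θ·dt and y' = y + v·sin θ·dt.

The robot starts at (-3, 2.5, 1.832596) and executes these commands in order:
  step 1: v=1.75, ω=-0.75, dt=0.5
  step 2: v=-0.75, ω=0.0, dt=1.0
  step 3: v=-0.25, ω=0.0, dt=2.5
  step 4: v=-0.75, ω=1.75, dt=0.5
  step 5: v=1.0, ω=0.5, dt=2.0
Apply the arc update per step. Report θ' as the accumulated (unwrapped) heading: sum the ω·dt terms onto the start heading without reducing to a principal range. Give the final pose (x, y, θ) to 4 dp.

(-4.9311, 2.2402, 3.3326)

step 1: θ'=1.4576 (R=-2.3333) → pose (-3.0646, 3.3675, 1.4576)
step 2: θ'=1.4576 (straight) → pose (-3.1493, 2.6223, 1.4576)
step 3: θ'=1.4576 (straight) → pose (-3.2199, 2.0013, 1.4576)
step 4: θ'=2.3326 (R=-0.4286) → pose (-3.1042, 1.6571, 2.3326)
step 5: θ'=3.3326 (R=2.0000) → pose (-4.9311, 2.2402, 3.3326)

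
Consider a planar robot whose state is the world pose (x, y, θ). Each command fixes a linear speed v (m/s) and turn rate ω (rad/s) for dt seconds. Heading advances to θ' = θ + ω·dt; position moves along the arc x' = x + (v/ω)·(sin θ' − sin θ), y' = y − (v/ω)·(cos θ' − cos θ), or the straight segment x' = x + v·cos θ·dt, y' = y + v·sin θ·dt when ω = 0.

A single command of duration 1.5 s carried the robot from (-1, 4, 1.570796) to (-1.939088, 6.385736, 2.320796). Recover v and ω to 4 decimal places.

Δθ = 2.320796 − 1.570796 = 0.750000
ω = Δθ/dt = 0.750000/1.5 = 0.5000
R = −Δy/(cos θ' − cos θ) = 3.5000
v = R·ω = 3.5000·0.5000 = 1.7500

v = 1.7500, ω = 0.5000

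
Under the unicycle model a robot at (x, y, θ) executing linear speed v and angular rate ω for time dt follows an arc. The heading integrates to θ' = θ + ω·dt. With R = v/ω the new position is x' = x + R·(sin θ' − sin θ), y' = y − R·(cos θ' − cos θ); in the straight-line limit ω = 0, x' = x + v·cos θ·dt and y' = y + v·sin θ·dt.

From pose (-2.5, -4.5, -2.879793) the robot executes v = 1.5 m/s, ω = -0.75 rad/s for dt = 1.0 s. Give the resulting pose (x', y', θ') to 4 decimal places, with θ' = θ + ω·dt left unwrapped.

θ' = -2.8798 + -0.75·1.0 = -3.6298
R = v/ω = 1.5/-0.75 = -2.0000
x' = -2.5 + -2.0000·(sin -3.6298 − sin -2.8798) = -3.9557
y' = -4.5 − -2.0000·(cos -3.6298 − cos -2.8798) = -4.3345

(-3.9557, -4.3345, -3.6298)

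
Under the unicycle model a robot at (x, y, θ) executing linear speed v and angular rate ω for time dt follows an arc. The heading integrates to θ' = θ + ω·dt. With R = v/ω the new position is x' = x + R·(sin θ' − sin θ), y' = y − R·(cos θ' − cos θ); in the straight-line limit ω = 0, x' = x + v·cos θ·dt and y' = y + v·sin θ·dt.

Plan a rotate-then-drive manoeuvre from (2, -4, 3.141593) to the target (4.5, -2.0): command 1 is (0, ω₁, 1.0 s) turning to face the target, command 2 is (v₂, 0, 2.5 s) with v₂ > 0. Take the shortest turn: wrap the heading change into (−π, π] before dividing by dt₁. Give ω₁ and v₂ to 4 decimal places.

heading to target = atan2(-2−-4, 4.5−2) = 0.6747
Δθ = wrap(0.6747 − 3.1416) = -2.4669; ω₁ = Δθ/dt₁ = -2.4669
distance = √((4.5−2)² + (-2−-4)²) = 3.2016; v₂ = distance/dt₂ = 1.2806

ω₁ = -2.4669, v₂ = 1.2806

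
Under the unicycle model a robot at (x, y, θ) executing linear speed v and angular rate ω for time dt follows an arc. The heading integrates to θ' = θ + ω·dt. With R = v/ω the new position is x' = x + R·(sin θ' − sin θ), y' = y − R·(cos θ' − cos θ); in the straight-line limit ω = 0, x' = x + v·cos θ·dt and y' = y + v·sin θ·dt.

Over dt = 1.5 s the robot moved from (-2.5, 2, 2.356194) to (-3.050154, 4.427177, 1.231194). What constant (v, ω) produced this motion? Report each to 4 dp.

Δθ = 1.231194 − 2.356194 = -1.125000
ω = Δθ/dt = -1.125000/1.5 = -0.7500
R = −Δy/(cos θ' − cos θ) = -2.3333
v = R·ω = -2.3333·-0.7500 = 1.7500

v = 1.7500, ω = -0.7500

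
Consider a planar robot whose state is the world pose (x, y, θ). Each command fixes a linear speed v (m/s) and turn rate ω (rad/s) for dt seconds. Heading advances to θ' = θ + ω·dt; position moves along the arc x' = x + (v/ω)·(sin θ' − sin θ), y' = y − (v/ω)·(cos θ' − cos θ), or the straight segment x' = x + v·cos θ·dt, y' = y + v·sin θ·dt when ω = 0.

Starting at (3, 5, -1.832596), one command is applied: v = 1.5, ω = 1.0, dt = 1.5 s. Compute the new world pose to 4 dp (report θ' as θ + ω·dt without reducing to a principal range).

(3.9591, 3.1940, -0.3326)

θ' = -1.8326 + 1.0·1.5 = -0.3326
R = v/ω = 1.5/1.0 = 1.5000
x' = 3 + 1.5000·(sin -0.3326 − sin -1.8326) = 3.9591
y' = 5 − 1.5000·(cos -0.3326 − cos -1.8326) = 3.1940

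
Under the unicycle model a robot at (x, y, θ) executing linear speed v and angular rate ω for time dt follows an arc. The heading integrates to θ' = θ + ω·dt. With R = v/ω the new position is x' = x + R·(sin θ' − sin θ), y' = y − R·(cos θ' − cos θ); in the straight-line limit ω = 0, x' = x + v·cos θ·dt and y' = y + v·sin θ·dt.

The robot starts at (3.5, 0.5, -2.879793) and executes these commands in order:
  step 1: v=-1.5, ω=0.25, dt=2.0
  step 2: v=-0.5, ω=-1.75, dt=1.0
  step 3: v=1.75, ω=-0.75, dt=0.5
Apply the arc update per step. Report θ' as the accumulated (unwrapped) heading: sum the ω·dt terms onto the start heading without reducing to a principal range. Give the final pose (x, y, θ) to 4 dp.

step 1: θ'=-2.3798 (R=-6.0000) → pose (6.0884, 1.9540, -2.3798)
step 2: θ'=-4.1298 (R=0.2857) → pose (6.5242, 1.9044, -4.1298)
step 3: θ'=-4.5048 (R=-2.3333) → pose (6.1894, 2.7073, -4.5048)

(6.1894, 2.7073, -4.5048)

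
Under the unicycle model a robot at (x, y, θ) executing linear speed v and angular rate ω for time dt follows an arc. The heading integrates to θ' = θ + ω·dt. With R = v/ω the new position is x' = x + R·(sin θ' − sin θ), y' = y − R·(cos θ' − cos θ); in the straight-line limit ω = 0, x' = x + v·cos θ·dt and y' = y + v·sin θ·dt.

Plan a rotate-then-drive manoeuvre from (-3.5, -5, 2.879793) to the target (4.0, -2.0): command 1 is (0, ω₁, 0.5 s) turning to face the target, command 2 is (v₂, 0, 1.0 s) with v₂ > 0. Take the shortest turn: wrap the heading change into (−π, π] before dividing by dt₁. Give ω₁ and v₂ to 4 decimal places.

ω₁ = -4.9986, v₂ = 8.0777

heading to target = atan2(-2−-5, 4−-3.5) = 0.3805
Δθ = wrap(0.3805 − 2.8798) = -2.4993; ω₁ = Δθ/dt₁ = -4.9986
distance = √((4−-3.5)² + (-2−-5)²) = 8.0777; v₂ = distance/dt₂ = 8.0777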